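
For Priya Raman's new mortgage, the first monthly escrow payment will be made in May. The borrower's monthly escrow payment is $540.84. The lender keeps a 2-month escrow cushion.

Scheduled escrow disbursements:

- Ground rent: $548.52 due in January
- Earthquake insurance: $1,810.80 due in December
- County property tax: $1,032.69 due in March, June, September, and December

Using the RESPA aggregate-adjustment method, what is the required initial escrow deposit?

$1,671.51

Cushion = 2 × $540.84 = $1,081.68
Trial balance (start $0, +$540.84 each month, − disbursements):
  May: +$540.84 → $540.84
  Jun: +$540.84 − $1,032.69 → $48.99
  Jul: +$540.84 → $589.83
  Aug: +$540.84 → $1,130.67
  Sep: +$540.84 − $1,032.69 → $638.82
  Oct: +$540.84 → $1,179.66
  Nov: +$540.84 → $1,720.50
  Dec: +$540.84 − $2,843.49 → -$582.15
  Jan: +$540.84 − $548.52 → -$589.83
  Feb: +$540.84 → -$48.99
  Mar: +$540.84 − $1,032.69 → -$540.84
  Apr: +$540.84 → $0.00
Lowest trial balance = -$589.83 (Jan)
Initial deposit = cushion − low point = $1,081.68 − (-$589.83) = $1,671.51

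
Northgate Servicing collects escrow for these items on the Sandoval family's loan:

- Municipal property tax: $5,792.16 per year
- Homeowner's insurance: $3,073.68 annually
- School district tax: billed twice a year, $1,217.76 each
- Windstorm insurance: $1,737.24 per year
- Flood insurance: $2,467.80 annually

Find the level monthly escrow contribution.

Municipal property tax = $5,792.16
Homeowner's insurance = $3,073.68
School district tax = $1,217.76 × 2 = $2,435.52
Windstorm insurance = $1,737.24
Flood insurance = $2,467.80
Total annual escrow = $5,792.16 + $3,073.68 + $2,435.52 + $1,737.24 + $2,467.80 = $15,506.40
Base monthly escrow = $15,506.40 / 12 = $1,292.20

$1,292.20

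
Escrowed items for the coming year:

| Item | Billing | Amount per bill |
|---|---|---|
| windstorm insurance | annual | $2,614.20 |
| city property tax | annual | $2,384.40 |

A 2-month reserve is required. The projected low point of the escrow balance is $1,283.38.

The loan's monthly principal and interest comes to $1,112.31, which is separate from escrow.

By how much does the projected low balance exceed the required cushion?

$450.28

Windstorm insurance: $2,614.20 annually
City property tax: $2,384.40 annually
Combined annual = $4,998.60
Monthly escrow = $4,998.60 / 12 = $416.55
Required reserve = 2 × $416.55 = $833.10
Excess over cushion: $1,283.38 − $833.10 = $450.28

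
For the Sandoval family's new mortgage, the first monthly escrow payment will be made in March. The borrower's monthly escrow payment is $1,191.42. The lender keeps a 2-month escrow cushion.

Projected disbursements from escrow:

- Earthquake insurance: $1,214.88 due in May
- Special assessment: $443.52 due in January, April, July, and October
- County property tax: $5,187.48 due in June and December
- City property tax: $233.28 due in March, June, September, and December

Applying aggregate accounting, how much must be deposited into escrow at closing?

Cushion = 2 × $1,191.42 = $2,382.84
Trial balance (start $0, +$1,191.42 each month, − disbursements):
  Mar: +$1,191.42 − $233.28 → $958.14
  Apr: +$1,191.42 − $443.52 → $1,706.04
  May: +$1,191.42 − $1,214.88 → $1,682.58
  Jun: +$1,191.42 − $5,420.76 → -$2,546.76
  Jul: +$1,191.42 − $443.52 → -$1,798.86
  Aug: +$1,191.42 → -$607.44
  Sep: +$1,191.42 − $233.28 → $350.70
  Oct: +$1,191.42 − $443.52 → $1,098.60
  Nov: +$1,191.42 → $2,290.02
  Dec: +$1,191.42 − $5,420.76 → -$1,939.32
  Jan: +$1,191.42 − $443.52 → -$1,191.42
  Feb: +$1,191.42 → $0.00
Lowest trial balance = -$2,546.76 (Jun)
Initial deposit = cushion − low point = $2,382.84 − (-$2,546.76) = $4,929.60

$4,929.60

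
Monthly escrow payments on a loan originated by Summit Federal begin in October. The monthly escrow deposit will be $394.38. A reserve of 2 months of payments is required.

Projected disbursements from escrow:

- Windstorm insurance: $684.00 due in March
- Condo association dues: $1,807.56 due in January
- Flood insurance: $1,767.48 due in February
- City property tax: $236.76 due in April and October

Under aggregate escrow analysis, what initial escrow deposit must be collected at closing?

$2,918.28

Cushion = 2 × $394.38 = $788.76
Trial balance (start $0, +$394.38 each month, − disbursements):
  Oct: +$394.38 − $236.76 → $157.62
  Nov: +$394.38 → $552.00
  Dec: +$394.38 → $946.38
  Jan: +$394.38 − $1,807.56 → -$466.80
  Feb: +$394.38 − $1,767.48 → -$1,839.90
  Mar: +$394.38 − $684.00 → -$2,129.52
  Apr: +$394.38 − $236.76 → -$1,971.90
  May: +$394.38 → -$1,577.52
  Jun: +$394.38 → -$1,183.14
  Jul: +$394.38 → -$788.76
  Aug: +$394.38 → -$394.38
  Sep: +$394.38 → $0.00
Lowest trial balance = -$2,129.52 (Mar)
Initial deposit = cushion − low point = $788.76 − (-$2,129.52) = $2,918.28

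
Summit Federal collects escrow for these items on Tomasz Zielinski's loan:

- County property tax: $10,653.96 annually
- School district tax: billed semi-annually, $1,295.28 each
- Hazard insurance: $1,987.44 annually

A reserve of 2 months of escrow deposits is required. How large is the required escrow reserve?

$2,538.66

County property tax: $10,653.96/yr
School district tax: $1,295.28 × 2 = $2,590.56/yr
Hazard insurance: $1,987.44/yr
Yearly total = $10,653.96 + $2,590.56 + $1,987.44 = $15,231.96
Monthly escrow = $15,231.96 / 12 = $1,269.33
Required cushion = 2 × $1,269.33 = $2,538.66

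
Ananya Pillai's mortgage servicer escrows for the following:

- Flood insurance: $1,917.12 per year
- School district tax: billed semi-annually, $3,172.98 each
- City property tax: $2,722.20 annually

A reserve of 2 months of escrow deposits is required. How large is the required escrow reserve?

Flood insurance — $1,917.12 annually
School district tax — $3,172.98 × 2 = $6,345.96 annually
City property tax — $2,722.20 annually
Yearly total = $1,917.12 + $6,345.96 + $2,722.20 = $10,985.28
Base monthly escrow = $10,985.28 / 12 = $915.44
Reserve = 2 × $915.44 = $1,830.88

$1,830.88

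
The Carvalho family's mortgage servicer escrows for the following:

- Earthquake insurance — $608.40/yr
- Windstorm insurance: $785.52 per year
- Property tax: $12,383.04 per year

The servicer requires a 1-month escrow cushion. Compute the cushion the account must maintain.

Earthquake insurance: $608.40 per year
Windstorm insurance: $785.52 per year
Property tax: $12,383.04 per year
Combined annual = $13,776.96
Monthly escrow = $13,776.96 / 12 = $1,148.08
Cushion = 1 × $1,148.08 = $1,148.08

$1,148.08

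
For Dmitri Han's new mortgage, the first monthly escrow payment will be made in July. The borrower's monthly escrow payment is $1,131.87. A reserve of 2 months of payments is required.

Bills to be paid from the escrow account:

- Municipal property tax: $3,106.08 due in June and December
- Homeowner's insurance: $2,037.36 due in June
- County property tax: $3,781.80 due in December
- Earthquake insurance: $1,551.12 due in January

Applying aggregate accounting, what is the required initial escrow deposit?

Cushion = 2 × $1,131.87 = $2,263.74
Trial balance (start $0, +$1,131.87 each month, − disbursements):
  Jul: +$1,131.87 → $1,131.87
  Aug: +$1,131.87 → $2,263.74
  Sep: +$1,131.87 → $3,395.61
  Oct: +$1,131.87 → $4,527.48
  Nov: +$1,131.87 → $5,659.35
  Dec: +$1,131.87 − $6,887.88 → -$96.66
  Jan: +$1,131.87 − $1,551.12 → -$515.91
  Feb: +$1,131.87 → $615.96
  Mar: +$1,131.87 → $1,747.83
  Apr: +$1,131.87 → $2,879.70
  May: +$1,131.87 → $4,011.57
  Jun: +$1,131.87 − $5,143.44 → $0.00
Lowest trial balance = -$515.91 (Jan)
Initial deposit = cushion − low point = $2,263.74 − (-$515.91) = $2,779.65

$2,779.65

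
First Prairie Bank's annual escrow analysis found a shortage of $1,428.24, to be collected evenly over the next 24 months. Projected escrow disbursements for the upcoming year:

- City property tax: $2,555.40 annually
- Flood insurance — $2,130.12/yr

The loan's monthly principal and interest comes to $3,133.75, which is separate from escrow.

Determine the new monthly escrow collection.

City property tax: $2,555.40 per year
Flood insurance: $2,130.12 per year
Total per year = $4,685.52
Per month = $4,685.52 / 12 = $390.46
Shortage spread = $1,428.24 ÷ 24 = $59.51/mo
New monthly escrow = $390.46 + $59.51 = $449.97

$449.97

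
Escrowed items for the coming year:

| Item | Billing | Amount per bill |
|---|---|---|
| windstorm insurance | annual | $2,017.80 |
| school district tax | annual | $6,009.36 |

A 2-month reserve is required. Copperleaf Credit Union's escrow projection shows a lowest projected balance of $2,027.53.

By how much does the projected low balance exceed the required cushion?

Windstorm insurance = $2,017.80 per year
School district tax = $6,009.36 per year
Combined annual = $2,017.80 + $6,009.36 = $8,027.16
Monthly escrow = $8,027.16 ÷ 12 = $668.93
Required reserve = 2 × $668.93 = $1,337.86
Surplus = $2,027.53 − $1,337.86 = $689.67

$689.67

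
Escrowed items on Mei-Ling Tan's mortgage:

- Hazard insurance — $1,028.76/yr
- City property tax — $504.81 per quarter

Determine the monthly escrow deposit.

Hazard insurance = $1,028.76/yr
City property tax = $504.81 × 4 = $2,019.24/yr
Annual escrow total = $3,048.00
Base monthly escrow = $3,048.00 ÷ 12 = $254.00

$254.00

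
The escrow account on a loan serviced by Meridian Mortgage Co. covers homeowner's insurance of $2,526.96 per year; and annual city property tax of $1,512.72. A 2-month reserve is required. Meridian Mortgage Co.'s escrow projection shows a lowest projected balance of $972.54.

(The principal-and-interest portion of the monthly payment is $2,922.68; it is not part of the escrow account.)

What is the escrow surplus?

Homeowner's insurance: $2,526.96 per year
City property tax: $1,512.72 per year
Annual escrow total = $4,039.68
Monthly = $4,039.68 / 12 = $336.64
Cushion = 2 × $336.64 = $673.28
Excess over cushion: $972.54 − $673.28 = $299.26

$299.26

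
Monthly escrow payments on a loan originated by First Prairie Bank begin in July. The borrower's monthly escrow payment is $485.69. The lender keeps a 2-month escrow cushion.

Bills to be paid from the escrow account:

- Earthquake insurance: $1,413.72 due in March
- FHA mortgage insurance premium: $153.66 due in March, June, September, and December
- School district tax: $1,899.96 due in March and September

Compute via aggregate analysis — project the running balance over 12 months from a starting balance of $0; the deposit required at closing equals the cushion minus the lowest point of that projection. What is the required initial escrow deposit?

$2,274.79

Cushion = 2 × $485.69 = $971.38
Trial balance (start $0, +$485.69 each month, − disbursements):
  Jul: +$485.69 → $485.69
  Aug: +$485.69 → $971.38
  Sep: +$485.69 − $2,053.62 → -$596.55
  Oct: +$485.69 → -$110.86
  Nov: +$485.69 → $374.83
  Dec: +$485.69 − $153.66 → $706.86
  Jan: +$485.69 → $1,192.55
  Feb: +$485.69 → $1,678.24
  Mar: +$485.69 − $3,467.34 → -$1,303.41
  Apr: +$485.69 → -$817.72
  May: +$485.69 → -$332.03
  Jun: +$485.69 − $153.66 → $0.00
Lowest trial balance = -$1,303.41 (Mar)
Initial deposit = cushion − low point = $971.38 − (-$1,303.41) = $2,274.79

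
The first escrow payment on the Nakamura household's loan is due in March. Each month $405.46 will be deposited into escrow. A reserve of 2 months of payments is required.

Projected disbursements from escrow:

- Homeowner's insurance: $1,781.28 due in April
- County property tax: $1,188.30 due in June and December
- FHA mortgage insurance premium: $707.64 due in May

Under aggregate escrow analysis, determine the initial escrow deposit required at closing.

Cushion = 2 × $405.46 = $810.92
Trial balance (start $0, +$405.46 each month, − disbursements):
  Mar: +$405.46 → $405.46
  Apr: +$405.46 − $1,781.28 → -$970.36
  May: +$405.46 − $707.64 → -$1,272.54
  Jun: +$405.46 − $1,188.30 → -$2,055.38
  Jul: +$405.46 → -$1,649.92
  Aug: +$405.46 → -$1,244.46
  Sep: +$405.46 → -$839.00
  Oct: +$405.46 → -$433.54
  Nov: +$405.46 → -$28.08
  Dec: +$405.46 − $1,188.30 → -$810.92
  Jan: +$405.46 → -$405.46
  Feb: +$405.46 → $0.00
Lowest trial balance = -$2,055.38 (Jun)
Initial deposit = cushion − low point = $810.92 − (-$2,055.38) = $2,866.30

$2,866.30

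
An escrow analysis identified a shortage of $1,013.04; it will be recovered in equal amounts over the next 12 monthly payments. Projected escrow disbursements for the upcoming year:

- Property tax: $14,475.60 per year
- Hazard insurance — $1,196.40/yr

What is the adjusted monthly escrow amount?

$1,390.42

Property tax: $14,475.60/yr
Hazard insurance: $1,196.40/yr
Combined annual = $14,475.60 + $1,196.40 = $15,672.00
Monthly escrow = $15,672.00 ÷ 12 = $1,306.00
Shortage spread = $1,013.04 / 12 = $84.42/mo
Adjusted monthly = $1,306.00 + $84.42 = $1,390.42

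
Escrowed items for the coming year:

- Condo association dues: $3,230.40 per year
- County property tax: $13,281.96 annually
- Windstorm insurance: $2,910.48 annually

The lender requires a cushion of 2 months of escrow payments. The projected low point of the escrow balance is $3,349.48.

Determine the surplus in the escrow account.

$112.34

Condo association dues = $3,230.40
County property tax = $13,281.96
Windstorm insurance = $2,910.48
Yearly total = $3,230.40 + $13,281.96 + $2,910.48 = $19,422.84
Monthly escrow = $19,422.84 ÷ 12 = $1,618.57
Required cushion = 2 × $1,618.57 = $3,237.14
Excess over cushion: $3,349.48 − $3,237.14 = $112.34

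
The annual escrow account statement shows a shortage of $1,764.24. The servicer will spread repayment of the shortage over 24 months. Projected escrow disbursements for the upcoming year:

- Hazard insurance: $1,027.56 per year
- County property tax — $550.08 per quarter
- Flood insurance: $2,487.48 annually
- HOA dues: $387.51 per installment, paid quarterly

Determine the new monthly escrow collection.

$678.96

Hazard insurance = $1,027.56 per year
County property tax = $550.08 × 4 = $2,200.32 per year
Flood insurance = $2,487.48 per year
HOA dues = $387.51 × 4 = $1,550.04 per year
Annual escrow total = $1,027.56 + $2,200.32 + $2,487.48 + $1,550.04 = $7,265.40
Base monthly escrow = $7,265.40 ÷ 12 = $605.45
Shortage per month = $1,764.24 ÷ 24 = $73.51
New monthly escrow = $605.45 + $73.51 = $678.96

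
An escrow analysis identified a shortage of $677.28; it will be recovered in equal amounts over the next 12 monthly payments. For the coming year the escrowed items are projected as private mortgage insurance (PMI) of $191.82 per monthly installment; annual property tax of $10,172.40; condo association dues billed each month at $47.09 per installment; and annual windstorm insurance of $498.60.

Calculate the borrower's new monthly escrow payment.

$1,184.60

Private mortgage insurance (PMI) — $191.82 × 12 = $2,301.84/yr
Property tax — $10,172.40/yr
Condo association dues — $47.09 × 12 = $565.08/yr
Windstorm insurance — $498.60/yr
Combined annual = $13,537.92
Per month = $13,537.92 ÷ 12 = $1,128.16
Monthly shortage recovery: $677.28 / 12 = $56.44
Adjusted monthly = $1,128.16 + $56.44 = $1,184.60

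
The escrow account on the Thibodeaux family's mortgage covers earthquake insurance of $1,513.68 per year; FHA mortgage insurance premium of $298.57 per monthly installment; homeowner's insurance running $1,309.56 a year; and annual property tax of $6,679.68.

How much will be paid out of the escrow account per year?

Earthquake insurance: $1,513.68
FHA mortgage insurance premium: $298.57 × 12 = $3,582.84
Homeowner's insurance: $1,309.56
Property tax: $6,679.68
Total annual escrow = $1,513.68 + $3,582.84 + $1,309.56 + $6,679.68 = $13,085.76

$13,085.76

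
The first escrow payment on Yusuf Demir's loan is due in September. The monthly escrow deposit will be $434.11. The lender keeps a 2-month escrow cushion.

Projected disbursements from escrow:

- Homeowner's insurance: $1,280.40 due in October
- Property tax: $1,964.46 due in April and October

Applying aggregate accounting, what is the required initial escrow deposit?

Cushion = 2 × $434.11 = $868.22
Trial balance (start $0, +$434.11 each month, − disbursements):
  Sep: +$434.11 → $434.11
  Oct: +$434.11 − $3,244.86 → -$2,376.64
  Nov: +$434.11 → -$1,942.53
  Dec: +$434.11 → -$1,508.42
  Jan: +$434.11 → -$1,074.31
  Feb: +$434.11 → -$640.20
  Mar: +$434.11 → -$206.09
  Apr: +$434.11 − $1,964.46 → -$1,736.44
  May: +$434.11 → -$1,302.33
  Jun: +$434.11 → -$868.22
  Jul: +$434.11 → -$434.11
  Aug: +$434.11 → $0.00
Lowest trial balance = -$2,376.64 (Oct)
Initial deposit = cushion − low point = $868.22 − (-$2,376.64) = $3,244.86

$3,244.86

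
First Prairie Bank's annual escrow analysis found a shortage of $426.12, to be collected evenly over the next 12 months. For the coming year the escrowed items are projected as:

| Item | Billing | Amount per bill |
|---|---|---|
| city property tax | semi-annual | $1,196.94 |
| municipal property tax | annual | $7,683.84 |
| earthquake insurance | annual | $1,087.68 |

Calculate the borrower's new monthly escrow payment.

$965.96

City property tax = $1,196.94 × 2 = $2,393.88/yr
Municipal property tax = $7,683.84/yr
Earthquake insurance = $1,087.68/yr
Total annual escrow = $2,393.88 + $7,683.84 + $1,087.68 = $11,165.40
Base monthly escrow = $11,165.40 ÷ 12 = $930.45
Shortage spread = $426.12 ÷ 12 = $35.51/mo
New monthly escrow = $930.45 + $35.51 = $965.96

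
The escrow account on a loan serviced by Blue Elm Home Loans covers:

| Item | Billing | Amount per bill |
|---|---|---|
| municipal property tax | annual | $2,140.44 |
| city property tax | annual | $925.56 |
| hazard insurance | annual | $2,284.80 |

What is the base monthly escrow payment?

$445.90

Municipal property tax — $2,140.44
City property tax — $925.56
Hazard insurance — $2,284.80
Annual escrow total = $2,140.44 + $925.56 + $2,284.80 = $5,350.80
Per month = $5,350.80 ÷ 12 = $445.90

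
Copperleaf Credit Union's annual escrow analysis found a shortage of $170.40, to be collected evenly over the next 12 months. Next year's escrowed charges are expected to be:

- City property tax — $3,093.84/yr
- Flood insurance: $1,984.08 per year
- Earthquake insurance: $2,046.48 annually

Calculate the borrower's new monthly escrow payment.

City property tax — $3,093.84
Flood insurance — $1,984.08
Earthquake insurance — $2,046.48
Combined annual = $3,093.84 + $1,984.08 + $2,046.48 = $7,124.40
Per month = $7,124.40 ÷ 12 = $593.70
Monthly shortage recovery: $170.40 ÷ 12 = $14.20
Adjusted monthly = $593.70 + $14.20 = $607.90

$607.90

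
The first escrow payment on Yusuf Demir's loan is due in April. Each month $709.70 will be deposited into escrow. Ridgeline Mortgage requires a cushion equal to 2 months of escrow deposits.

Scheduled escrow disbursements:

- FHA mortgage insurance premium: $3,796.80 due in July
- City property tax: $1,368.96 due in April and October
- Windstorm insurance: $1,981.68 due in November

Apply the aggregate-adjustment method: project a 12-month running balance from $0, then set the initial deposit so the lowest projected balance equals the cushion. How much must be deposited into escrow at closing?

Cushion = 2 × $709.70 = $1,419.40
Trial balance (start $0, +$709.70 each month, − disbursements):
  Apr: +$709.70 − $1,368.96 → -$659.26
  May: +$709.70 → $50.44
  Jun: +$709.70 → $760.14
  Jul: +$709.70 − $3,796.80 → -$2,326.96
  Aug: +$709.70 → -$1,617.26
  Sep: +$709.70 → -$907.56
  Oct: +$709.70 − $1,368.96 → -$1,566.82
  Nov: +$709.70 − $1,981.68 → -$2,838.80
  Dec: +$709.70 → -$2,129.10
  Jan: +$709.70 → -$1,419.40
  Feb: +$709.70 → -$709.70
  Mar: +$709.70 → $0.00
Lowest trial balance = -$2,838.80 (Nov)
Initial deposit = cushion − low point = $1,419.40 − (-$2,838.80) = $4,258.20

$4,258.20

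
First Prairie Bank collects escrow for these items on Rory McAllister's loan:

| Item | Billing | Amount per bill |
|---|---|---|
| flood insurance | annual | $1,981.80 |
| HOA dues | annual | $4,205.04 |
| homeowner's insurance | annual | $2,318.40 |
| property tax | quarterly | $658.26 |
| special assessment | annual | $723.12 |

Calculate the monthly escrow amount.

$988.45

Flood insurance — $1,981.80 per year
HOA dues — $4,205.04 per year
Homeowner's insurance — $2,318.40 per year
Property tax — $658.26 × 4 = $2,633.04 per year
Special assessment — $723.12 per year
Total per year = $11,861.40
Monthly = $11,861.40 ÷ 12 = $988.45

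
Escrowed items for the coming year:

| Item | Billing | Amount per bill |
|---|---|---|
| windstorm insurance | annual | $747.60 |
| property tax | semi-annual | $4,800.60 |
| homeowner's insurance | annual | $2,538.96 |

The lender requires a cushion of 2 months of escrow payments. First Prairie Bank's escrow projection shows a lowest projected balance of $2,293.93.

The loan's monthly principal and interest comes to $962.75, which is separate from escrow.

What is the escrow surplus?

$145.97

Windstorm insurance: $747.60 annually
Property tax: $4,800.60 × 2 = $9,601.20 annually
Homeowner's insurance: $2,538.96 annually
Yearly total = $747.60 + $9,601.20 + $2,538.96 = $12,887.76
Monthly escrow = $12,887.76 ÷ 12 = $1,073.98
Required reserve = 2 × $1,073.98 = $2,147.96
Surplus = $2,293.93 − $2,147.96 = $145.97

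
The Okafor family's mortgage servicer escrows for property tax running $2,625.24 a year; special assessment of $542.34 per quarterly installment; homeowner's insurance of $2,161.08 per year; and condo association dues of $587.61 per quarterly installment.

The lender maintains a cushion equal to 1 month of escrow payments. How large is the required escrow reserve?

$775.51

Property tax — $2,625.24/yr
Special assessment — $542.34 × 4 = $2,169.36/yr
Homeowner's insurance — $2,161.08/yr
Condo association dues — $587.61 × 4 = $2,350.44/yr
Total per year = $2,625.24 + $2,169.36 + $2,161.08 + $2,350.44 = $9,306.12
Monthly escrow = $9,306.12 ÷ 12 = $775.51
Reserve = 1 × $775.51 = $775.51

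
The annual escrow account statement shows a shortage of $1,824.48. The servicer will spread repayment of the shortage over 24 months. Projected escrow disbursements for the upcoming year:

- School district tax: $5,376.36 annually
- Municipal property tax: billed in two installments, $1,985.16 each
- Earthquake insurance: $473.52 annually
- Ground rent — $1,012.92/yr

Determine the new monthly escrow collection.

$978.78

School district tax = $5,376.36 per year
Municipal property tax = $1,985.16 × 2 = $3,970.32 per year
Earthquake insurance = $473.52 per year
Ground rent = $1,012.92 per year
Total per year = $5,376.36 + $3,970.32 + $473.52 + $1,012.92 = $10,833.12
Monthly = $10,833.12 / 12 = $902.76
Shortage per month = $1,824.48 / 24 = $76.02
Adjusted monthly = $902.76 + $76.02 = $978.78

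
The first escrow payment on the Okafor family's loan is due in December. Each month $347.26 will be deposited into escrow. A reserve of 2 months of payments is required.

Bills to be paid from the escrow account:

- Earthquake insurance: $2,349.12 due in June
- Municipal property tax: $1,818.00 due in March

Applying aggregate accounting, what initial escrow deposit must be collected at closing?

$2,430.82

Cushion = 2 × $347.26 = $694.52
Trial balance (start $0, +$347.26 each month, − disbursements):
  Dec: +$347.26 → $347.26
  Jan: +$347.26 → $694.52
  Feb: +$347.26 → $1,041.78
  Mar: +$347.26 − $1,818.00 → -$428.96
  Apr: +$347.26 → -$81.70
  May: +$347.26 → $265.56
  Jun: +$347.26 − $2,349.12 → -$1,736.30
  Jul: +$347.26 → -$1,389.04
  Aug: +$347.26 → -$1,041.78
  Sep: +$347.26 → -$694.52
  Oct: +$347.26 → -$347.26
  Nov: +$347.26 → $0.00
Lowest trial balance = -$1,736.30 (Jun)
Initial deposit = cushion − low point = $694.52 − (-$1,736.30) = $2,430.82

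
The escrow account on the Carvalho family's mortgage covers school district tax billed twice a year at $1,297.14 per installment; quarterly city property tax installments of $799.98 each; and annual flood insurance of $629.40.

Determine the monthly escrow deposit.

School district tax = $1,297.14 × 2 = $2,594.28 annually
City property tax = $799.98 × 4 = $3,199.92 annually
Flood insurance = $629.40 annually
Annual escrow total = $6,423.60
Base monthly escrow = $6,423.60 / 12 = $535.30

$535.30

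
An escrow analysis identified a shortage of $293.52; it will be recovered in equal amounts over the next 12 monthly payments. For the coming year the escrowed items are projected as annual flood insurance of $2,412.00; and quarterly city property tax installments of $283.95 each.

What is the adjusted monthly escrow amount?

Flood insurance: $2,412.00/yr
City property tax: $283.95 × 4 = $1,135.80/yr
Total per year = $2,412.00 + $1,135.80 = $3,547.80
Monthly escrow = $3,547.80 / 12 = $295.65
Shortage spread = $293.52 / 12 = $24.46/mo
New monthly escrow = $295.65 + $24.46 = $320.11

$320.11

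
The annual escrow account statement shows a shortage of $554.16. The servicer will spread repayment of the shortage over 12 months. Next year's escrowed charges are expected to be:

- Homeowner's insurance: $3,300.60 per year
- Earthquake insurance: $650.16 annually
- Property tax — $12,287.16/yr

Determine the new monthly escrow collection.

$1,399.34

Homeowner's insurance — $3,300.60 annually
Earthquake insurance — $650.16 annually
Property tax — $12,287.16 annually
Yearly total = $3,300.60 + $650.16 + $12,287.16 = $16,237.92
Monthly = $16,237.92 ÷ 12 = $1,353.16
Shortage spread = $554.16 ÷ 12 = $46.18/mo
New monthly escrow = $1,353.16 + $46.18 = $1,399.34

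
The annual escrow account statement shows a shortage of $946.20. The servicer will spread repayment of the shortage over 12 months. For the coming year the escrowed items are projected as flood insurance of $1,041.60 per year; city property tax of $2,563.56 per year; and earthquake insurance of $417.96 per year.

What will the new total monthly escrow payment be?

Flood insurance: $1,041.60 per year
City property tax: $2,563.56 per year
Earthquake insurance: $417.96 per year
Combined annual = $4,023.12
Base monthly escrow = $4,023.12 ÷ 12 = $335.26
Monthly shortage recovery: $946.20 ÷ 12 = $78.85
New monthly escrow = $335.26 + $78.85 = $414.11

$414.11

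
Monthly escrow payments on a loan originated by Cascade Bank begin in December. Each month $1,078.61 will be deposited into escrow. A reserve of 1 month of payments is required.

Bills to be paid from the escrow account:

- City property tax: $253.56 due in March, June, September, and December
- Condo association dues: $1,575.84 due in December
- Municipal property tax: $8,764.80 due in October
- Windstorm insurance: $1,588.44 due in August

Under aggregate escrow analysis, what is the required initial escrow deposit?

$2,157.22

Cushion = 1 × $1,078.61 = $1,078.61
Trial balance (start $0, +$1,078.61 each month, − disbursements):
  Dec: +$1,078.61 − $1,829.40 → -$750.79
  Jan: +$1,078.61 → $327.82
  Feb: +$1,078.61 → $1,406.43
  Mar: +$1,078.61 − $253.56 → $2,231.48
  Apr: +$1,078.61 → $3,310.09
  May: +$1,078.61 → $4,388.70
  Jun: +$1,078.61 − $253.56 → $5,213.75
  Jul: +$1,078.61 → $6,292.36
  Aug: +$1,078.61 − $1,588.44 → $5,782.53
  Sep: +$1,078.61 − $253.56 → $6,607.58
  Oct: +$1,078.61 − $8,764.80 → -$1,078.61
  Nov: +$1,078.61 → $0.00
Lowest trial balance = -$1,078.61 (Oct)
Initial deposit = cushion − low point = $1,078.61 − (-$1,078.61) = $2,157.22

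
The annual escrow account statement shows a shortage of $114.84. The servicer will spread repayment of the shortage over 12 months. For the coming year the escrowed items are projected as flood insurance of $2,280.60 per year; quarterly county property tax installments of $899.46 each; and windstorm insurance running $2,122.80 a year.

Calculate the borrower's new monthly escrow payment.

$676.34

Flood insurance — $2,280.60
County property tax — $899.46 × 4 = $3,597.84
Windstorm insurance — $2,122.80
Yearly total = $2,280.60 + $3,597.84 + $2,122.80 = $8,001.24
Base monthly escrow = $8,001.24 / 12 = $666.77
Monthly shortage recovery: $114.84 ÷ 12 = $9.57
Adjusted monthly = $666.77 + $9.57 = $676.34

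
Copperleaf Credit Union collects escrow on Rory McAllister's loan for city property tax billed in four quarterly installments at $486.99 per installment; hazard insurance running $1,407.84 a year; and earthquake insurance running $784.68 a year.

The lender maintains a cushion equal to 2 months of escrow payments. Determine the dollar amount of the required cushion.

City property tax = $486.99 × 4 = $1,947.96/yr
Hazard insurance = $1,407.84/yr
Earthquake insurance = $784.68/yr
Yearly total = $4,140.48
Monthly = $4,140.48 / 12 = $345.04
Cushion = 2 × $345.04 = $690.08

$690.08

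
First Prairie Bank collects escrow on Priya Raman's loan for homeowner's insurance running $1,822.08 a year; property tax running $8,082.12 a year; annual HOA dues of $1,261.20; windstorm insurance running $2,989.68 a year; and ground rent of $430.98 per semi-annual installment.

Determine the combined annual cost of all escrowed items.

Homeowner's insurance: $1,822.08 per year
Property tax: $8,082.12 per year
HOA dues: $1,261.20 per year
Windstorm insurance: $2,989.68 per year
Ground rent: $430.98 × 2 = $861.96 per year
Combined annual = $15,017.04

$15,017.04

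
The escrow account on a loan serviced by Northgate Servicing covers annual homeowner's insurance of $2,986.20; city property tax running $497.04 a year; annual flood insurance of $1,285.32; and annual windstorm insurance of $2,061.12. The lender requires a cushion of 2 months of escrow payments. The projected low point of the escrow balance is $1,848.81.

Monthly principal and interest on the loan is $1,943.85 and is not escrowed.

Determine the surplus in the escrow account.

Homeowner's insurance: $2,986.20 annually
City property tax: $497.04 annually
Flood insurance: $1,285.32 annually
Windstorm insurance: $2,061.12 annually
Yearly total = $2,986.20 + $497.04 + $1,285.32 + $2,061.12 = $6,829.68
Monthly = $6,829.68 / 12 = $569.14
Required cushion = 2 × $569.14 = $1,138.28
Excess over cushion: $1,848.81 − $1,138.28 = $710.53

$710.53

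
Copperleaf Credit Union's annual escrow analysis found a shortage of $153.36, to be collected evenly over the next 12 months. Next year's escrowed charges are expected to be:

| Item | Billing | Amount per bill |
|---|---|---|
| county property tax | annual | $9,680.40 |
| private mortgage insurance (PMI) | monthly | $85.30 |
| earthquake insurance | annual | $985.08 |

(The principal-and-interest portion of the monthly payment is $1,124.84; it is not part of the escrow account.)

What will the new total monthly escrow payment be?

$986.87

County property tax = $9,680.40/yr
Private mortgage insurance (PMI) = $85.30 × 12 = $1,023.60/yr
Earthquake insurance = $985.08/yr
Total annual escrow = $9,680.40 + $1,023.60 + $985.08 = $11,689.08
Base monthly escrow = $11,689.08 / 12 = $974.09
Shortage per month = $153.36 / 12 = $12.78
New monthly escrow = $974.09 + $12.78 = $986.87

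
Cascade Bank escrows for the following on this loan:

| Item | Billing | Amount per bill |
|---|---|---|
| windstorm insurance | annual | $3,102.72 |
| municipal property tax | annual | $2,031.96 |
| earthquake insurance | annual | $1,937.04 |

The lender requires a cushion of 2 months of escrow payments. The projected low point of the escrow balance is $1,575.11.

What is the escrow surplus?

Windstorm insurance: $3,102.72/yr
Municipal property tax: $2,031.96/yr
Earthquake insurance: $1,937.04/yr
Annual escrow total = $3,102.72 + $2,031.96 + $1,937.04 = $7,071.72
Base monthly escrow = $7,071.72 ÷ 12 = $589.31
Required cushion = 2 × $589.31 = $1,178.62
Surplus = $1,575.11 − $1,178.62 = $396.49

$396.49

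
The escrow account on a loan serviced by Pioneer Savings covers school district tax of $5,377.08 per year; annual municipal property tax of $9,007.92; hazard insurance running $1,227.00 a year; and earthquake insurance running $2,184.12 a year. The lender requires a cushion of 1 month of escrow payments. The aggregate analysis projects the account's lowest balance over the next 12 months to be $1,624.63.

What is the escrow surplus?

$141.62

School district tax — $5,377.08/yr
Municipal property tax — $9,007.92/yr
Hazard insurance — $1,227.00/yr
Earthquake insurance — $2,184.12/yr
Total annual escrow = $17,796.12
Base monthly escrow = $17,796.12 / 12 = $1,483.01
Cushion = 1 × $1,483.01 = $1,483.01
Surplus = $1,624.63 − $1,483.01 = $141.62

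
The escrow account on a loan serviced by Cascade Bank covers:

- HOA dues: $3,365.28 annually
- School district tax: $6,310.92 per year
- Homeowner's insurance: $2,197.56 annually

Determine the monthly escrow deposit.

$989.48

HOA dues = $3,365.28 annually
School district tax = $6,310.92 annually
Homeowner's insurance = $2,197.56 annually
Combined annual = $11,873.76
Per month = $11,873.76 ÷ 12 = $989.48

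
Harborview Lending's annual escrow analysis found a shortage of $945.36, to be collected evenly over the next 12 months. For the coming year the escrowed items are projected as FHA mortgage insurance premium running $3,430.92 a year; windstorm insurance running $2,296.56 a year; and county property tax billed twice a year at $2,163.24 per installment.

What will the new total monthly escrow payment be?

$916.61

FHA mortgage insurance premium — $3,430.92/yr
Windstorm insurance — $2,296.56/yr
County property tax — $2,163.24 × 2 = $4,326.48/yr
Total per year = $3,430.92 + $2,296.56 + $4,326.48 = $10,053.96
Base monthly escrow = $10,053.96 ÷ 12 = $837.83
Shortage spread = $945.36 ÷ 12 = $78.78/mo
New monthly escrow = $837.83 + $78.78 = $916.61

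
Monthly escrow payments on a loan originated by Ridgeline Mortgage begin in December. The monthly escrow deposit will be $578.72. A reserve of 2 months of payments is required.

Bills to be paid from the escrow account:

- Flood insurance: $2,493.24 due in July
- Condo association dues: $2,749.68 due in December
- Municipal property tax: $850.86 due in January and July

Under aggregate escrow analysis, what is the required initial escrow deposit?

$3,600.54

Cushion = 2 × $578.72 = $1,157.44
Trial balance (start $0, +$578.72 each month, − disbursements):
  Dec: +$578.72 − $2,749.68 → -$2,170.96
  Jan: +$578.72 − $850.86 → -$2,443.10
  Feb: +$578.72 → -$1,864.38
  Mar: +$578.72 → -$1,285.66
  Apr: +$578.72 → -$706.94
  May: +$578.72 → -$128.22
  Jun: +$578.72 → $450.50
  Jul: +$578.72 − $3,344.10 → -$2,314.88
  Aug: +$578.72 → -$1,736.16
  Sep: +$578.72 → -$1,157.44
  Oct: +$578.72 → -$578.72
  Nov: +$578.72 → $0.00
Lowest trial balance = -$2,443.10 (Jan)
Initial deposit = cushion − low point = $1,157.44 − (-$2,443.10) = $3,600.54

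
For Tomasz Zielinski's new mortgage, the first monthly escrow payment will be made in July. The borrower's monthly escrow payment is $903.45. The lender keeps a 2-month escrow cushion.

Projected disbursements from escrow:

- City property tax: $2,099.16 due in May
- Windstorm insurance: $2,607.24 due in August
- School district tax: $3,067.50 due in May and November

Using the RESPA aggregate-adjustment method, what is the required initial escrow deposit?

Cushion = 2 × $903.45 = $1,806.90
Trial balance (start $0, +$903.45 each month, − disbursements):
  Jul: +$903.45 → $903.45
  Aug: +$903.45 − $2,607.24 → -$800.34
  Sep: +$903.45 → $103.11
  Oct: +$903.45 → $1,006.56
  Nov: +$903.45 − $3,067.50 → -$1,157.49
  Dec: +$903.45 → -$254.04
  Jan: +$903.45 → $649.41
  Feb: +$903.45 → $1,552.86
  Mar: +$903.45 → $2,456.31
  Apr: +$903.45 → $3,359.76
  May: +$903.45 − $5,166.66 → -$903.45
  Jun: +$903.45 → $0.00
Lowest trial balance = -$1,157.49 (Nov)
Initial deposit = cushion − low point = $1,806.90 − (-$1,157.49) = $2,964.39

$2,964.39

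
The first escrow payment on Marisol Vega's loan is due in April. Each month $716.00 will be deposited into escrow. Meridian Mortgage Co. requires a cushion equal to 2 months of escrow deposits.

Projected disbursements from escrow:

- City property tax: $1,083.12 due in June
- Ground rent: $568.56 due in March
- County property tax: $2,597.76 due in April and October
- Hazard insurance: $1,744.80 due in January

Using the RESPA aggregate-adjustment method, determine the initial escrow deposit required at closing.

$3,313.76

Cushion = 2 × $716.00 = $1,432.00
Trial balance (start $0, +$716.00 each month, − disbursements):
  Apr: +$716.00 − $2,597.76 → -$1,881.76
  May: +$716.00 → -$1,165.76
  Jun: +$716.00 − $1,083.12 → -$1,532.88
  Jul: +$716.00 → -$816.88
  Aug: +$716.00 → -$100.88
  Sep: +$716.00 → $615.12
  Oct: +$716.00 − $2,597.76 → -$1,266.64
  Nov: +$716.00 → -$550.64
  Dec: +$716.00 → $165.36
  Jan: +$716.00 − $1,744.80 → -$863.44
  Feb: +$716.00 → -$147.44
  Mar: +$716.00 − $568.56 → $0.00
Lowest trial balance = -$1,881.76 (Apr)
Initial deposit = cushion − low point = $1,432.00 − (-$1,881.76) = $3,313.76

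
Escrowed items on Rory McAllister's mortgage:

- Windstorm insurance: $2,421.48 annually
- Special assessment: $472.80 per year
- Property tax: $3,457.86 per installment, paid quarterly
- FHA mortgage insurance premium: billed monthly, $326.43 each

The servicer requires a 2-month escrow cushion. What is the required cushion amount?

Windstorm insurance — $2,421.48 per year
Special assessment — $472.80 per year
Property tax — $3,457.86 × 4 = $13,831.44 per year
FHA mortgage insurance premium — $326.43 × 12 = $3,917.16 per year
Yearly total = $2,421.48 + $472.80 + $13,831.44 + $3,917.16 = $20,642.88
Per month = $20,642.88 / 12 = $1,720.24
Reserve = 2 × $1,720.24 = $3,440.48

$3,440.48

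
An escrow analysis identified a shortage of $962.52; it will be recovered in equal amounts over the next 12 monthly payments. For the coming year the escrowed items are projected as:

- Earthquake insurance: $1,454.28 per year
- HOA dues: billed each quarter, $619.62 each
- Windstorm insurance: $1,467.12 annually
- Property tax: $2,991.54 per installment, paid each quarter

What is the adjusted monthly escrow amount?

$1,527.38

Earthquake insurance — $1,454.28
HOA dues — $619.62 × 4 = $2,478.48
Windstorm insurance — $1,467.12
Property tax — $2,991.54 × 4 = $11,966.16
Yearly total = $1,454.28 + $2,478.48 + $1,467.12 + $11,966.16 = $17,366.04
Per month = $17,366.04 ÷ 12 = $1,447.17
Shortage spread = $962.52 / 12 = $80.21/mo
New monthly escrow = $1,447.17 + $80.21 = $1,527.38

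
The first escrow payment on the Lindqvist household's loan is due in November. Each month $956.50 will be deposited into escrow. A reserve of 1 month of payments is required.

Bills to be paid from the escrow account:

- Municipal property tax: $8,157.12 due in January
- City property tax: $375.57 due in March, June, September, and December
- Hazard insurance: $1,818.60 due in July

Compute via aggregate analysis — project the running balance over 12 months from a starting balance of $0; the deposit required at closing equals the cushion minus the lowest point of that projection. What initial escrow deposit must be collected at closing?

Cushion = 1 × $956.50 = $956.50
Trial balance (start $0, +$956.50 each month, − disbursements):
  Nov: +$956.50 → $956.50
  Dec: +$956.50 − $375.57 → $1,537.43
  Jan: +$956.50 − $8,157.12 → -$5,663.19
  Feb: +$956.50 → -$4,706.69
  Mar: +$956.50 − $375.57 → -$4,125.76
  Apr: +$956.50 → -$3,169.26
  May: +$956.50 → -$2,212.76
  Jun: +$956.50 − $375.57 → -$1,631.83
  Jul: +$956.50 − $1,818.60 → -$2,493.93
  Aug: +$956.50 → -$1,537.43
  Sep: +$956.50 − $375.57 → -$956.50
  Oct: +$956.50 → $0.00
Lowest trial balance = -$5,663.19 (Jan)
Initial deposit = cushion − low point = $956.50 − (-$5,663.19) = $6,619.69

$6,619.69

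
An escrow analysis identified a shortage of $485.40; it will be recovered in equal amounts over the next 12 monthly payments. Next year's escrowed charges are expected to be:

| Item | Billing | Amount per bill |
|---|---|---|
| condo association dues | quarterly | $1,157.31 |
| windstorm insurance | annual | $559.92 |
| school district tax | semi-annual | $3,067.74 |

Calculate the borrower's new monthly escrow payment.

Condo association dues: $1,157.31 × 4 = $4,629.24
Windstorm insurance: $559.92
School district tax: $3,067.74 × 2 = $6,135.48
Annual escrow total = $11,324.64
Monthly = $11,324.64 / 12 = $943.72
Shortage spread = $485.40 ÷ 12 = $40.45/mo
Adjusted monthly = $943.72 + $40.45 = $984.17

$984.17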